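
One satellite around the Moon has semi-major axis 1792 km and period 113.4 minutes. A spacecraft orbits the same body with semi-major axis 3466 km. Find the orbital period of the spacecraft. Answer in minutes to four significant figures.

T₂ ≈ 305.0 minutes

Kepler's third law: T² ∝ a³, so T₂ = T₁ (a₂/a₁)^(3/2).
a₂/a₁ = 1.934, (a₂/a₁)^(3/2) = 2.690.
T₂ = 113.4 × 2.690 = 305.0 minutes.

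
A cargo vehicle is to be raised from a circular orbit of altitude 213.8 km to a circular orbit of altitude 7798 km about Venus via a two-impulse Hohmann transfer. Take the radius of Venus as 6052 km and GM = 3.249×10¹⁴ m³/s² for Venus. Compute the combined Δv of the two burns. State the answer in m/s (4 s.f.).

r₁ = 6052 + 213.8 = 6265.8 km = 6.2658×10⁶ m.
r₂ = 6052 + 7798 = 13850 km = 1.3850×10⁷ m.
Transfer ellipse a_t = (r₁ + r₂)/2 = 1.006×10⁷ m.
At r₁: circular v_c1 = √(μ/r₁) = 7201 m/s; transfer-periapsis v_p = √[μ(2/r₁ − 1/a_t)] = 8450 m/s.
Δv₁ = v_p − v_c1 = 1249 m/s.
At r₂: circular v_c2 = √(μ/r₂) = 4843 m/s; transfer-apoapsis v_a = √[μ(2/r₂ − 1/a_t)] = 3823 m/s.
Δv₂ = v_c2 − v_a = 1021 m/s.
Total Δv = Δv₁ + Δv₂ = 2270 m/s.

Δv_total ≈ 2270 m/s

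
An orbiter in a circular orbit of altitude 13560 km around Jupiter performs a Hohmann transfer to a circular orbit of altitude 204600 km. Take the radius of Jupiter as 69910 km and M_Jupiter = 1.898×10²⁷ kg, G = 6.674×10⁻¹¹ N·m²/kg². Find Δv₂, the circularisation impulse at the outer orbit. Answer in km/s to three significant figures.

μ = GM = 6.674×10⁻¹¹ × 1.898×10²⁷ = 1.267×10¹⁷ m³/s².
r₁ = 69910 + 13560 = 83470 km = 8.3470×10⁷ m.
r₂ = 69910 + 204600 = 274510 km = 2.7451×10⁸ m.
Transfer ellipse a_t = (r₁ + r₂)/2 = 1.790×10⁸ m.
At r₁: circular v_c1 = √(μ/r₁) = 38960 m/s; transfer-perijove v_p = √[μ(2/r₁ − 1/a_t)] = 48240 m/s.
At r₂: circular v_c2 = √(μ/r₂) = 21480 m/s; transfer-apojove v_a = √[μ(2/r₂ − 1/a_t)] = 14670 m/s.
Δv₂ = v_c2 − v_a = 6812 m/s.
= 6.812 km/s.

Δv ≈ 6.81 km/s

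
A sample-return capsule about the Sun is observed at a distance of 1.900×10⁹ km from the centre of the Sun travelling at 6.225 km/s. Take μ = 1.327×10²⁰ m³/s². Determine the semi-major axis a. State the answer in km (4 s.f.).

a ≈ 1.315×10⁹ km

r = 1.900×10¹² m.
Vis-viva rearranged: 1/a = 2/r − v²/μ = 1.053×10⁻¹² − 2.920×10⁻¹³ = 7.606×10⁻¹³ m⁻¹.
a = 1.315×10¹² m = 1.3147×10⁹ km.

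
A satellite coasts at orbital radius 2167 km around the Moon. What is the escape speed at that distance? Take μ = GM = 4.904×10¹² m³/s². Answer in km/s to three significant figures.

r = 2167 km = 2.167×10⁶ m.
Escape speed v_esc = √(2μ/r) = √(2 × 4.904×10¹² / 2.167×10⁶) = √(4.526×10⁶) = 2127 m/s.
= 2.127 km/s.

v_esc ≈ 2.13 km/s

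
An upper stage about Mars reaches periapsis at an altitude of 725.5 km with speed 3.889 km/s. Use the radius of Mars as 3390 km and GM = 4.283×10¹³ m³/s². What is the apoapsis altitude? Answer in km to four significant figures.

r_p = 3390 + 725.5 = 4115.5 km = 4.116×10⁶ m.
Specific energy ε = v²/2 − μ/r = -2.845×10⁶ J/kg, so a = −μ/(2ε) = 7.528×10⁶ m.
The apsides satisfy r_p + r_a = 2a, so the apoapsis radius is 2a − r_p = 1.094×10⁷ m = 10940 km.
Apoapsis altitude = 10940 − 3390 = 7549.8 km.

apoapsis altitude ≈ 7550 km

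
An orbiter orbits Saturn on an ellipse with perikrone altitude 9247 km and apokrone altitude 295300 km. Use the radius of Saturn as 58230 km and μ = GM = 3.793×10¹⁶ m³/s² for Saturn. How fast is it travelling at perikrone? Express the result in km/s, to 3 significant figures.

v ≈ 30.7 km/s

r_p = 58230 + 9247 = 67477 km = 6.7477×10⁷ m.
r_a = 58230 + 295300 = 353530 km = 3.5353×10⁸ m.
Semi-major axis a = (r_p + r_a)/2 = 2.1050×10⁵ km = 2.105×10⁸ m.
Vis-viva: v² = μ(2/r − 1/a) = 3.793×10¹⁶ × (2.964×10⁻⁸ − 4.751×10⁻⁹) = 9.440×10⁸ m²/s².
v = 30730 m/s = 30.73 km/s.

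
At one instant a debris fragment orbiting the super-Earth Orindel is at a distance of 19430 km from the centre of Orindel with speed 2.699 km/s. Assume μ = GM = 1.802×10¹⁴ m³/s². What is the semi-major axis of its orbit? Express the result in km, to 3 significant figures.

a ≈ 16000 km

r = 1.943×10⁷ m.
Vis-viva rearranged: 1/a = 2/r − v²/μ = 1.029×10⁻⁷ − 4.043×10⁻⁸ = 6.251×10⁻⁸ m⁻¹.
a = 1.600×10⁷ m = 15998 km.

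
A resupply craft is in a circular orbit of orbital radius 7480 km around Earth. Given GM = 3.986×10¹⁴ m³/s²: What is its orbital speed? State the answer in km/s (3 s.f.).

r = 7480 km = 7.480×10⁶ m.
For a circular orbit v = √(μ/r) = √(3.986×10¹⁴ / 7.480×10⁶) = √(5.329×10⁷) = 7300 m/s.
That is 7.300 km/s.

v ≈ 7.30 km/s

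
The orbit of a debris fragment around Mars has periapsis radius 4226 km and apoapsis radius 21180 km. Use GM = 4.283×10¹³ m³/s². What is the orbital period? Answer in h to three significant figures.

Semi-major axis a = (r_p + r_a)/2 = (4226.0 + 21180)/2 = 12703 km = 1.270×10⁷ m.
By Kepler's third law T = 2π√(a³/μ) = 2π × 6.918×10³ = 4.347×10⁴ s.
= 12.07 h.

T ≈ 12.1 h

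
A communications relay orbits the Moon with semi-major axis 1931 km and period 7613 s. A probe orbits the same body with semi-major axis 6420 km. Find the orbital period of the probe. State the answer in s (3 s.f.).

T₂ ≈ 46200 s

Kepler's third law: T² ∝ a³, so T₂ = T₁ (a₂/a₁)^(3/2).
a₂/a₁ = 3.325, (a₂/a₁)^(3/2) = 6.062.
T₂ = 7613 × 6.062 = 46150 s.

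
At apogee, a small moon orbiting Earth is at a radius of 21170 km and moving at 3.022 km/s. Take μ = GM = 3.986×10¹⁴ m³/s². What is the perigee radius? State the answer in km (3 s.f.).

perigee radius ≈ 6780 km

r_a = 2.117×10⁷ m.
Specific energy ε = v²/2 − μ/r = -1.426×10⁷ J/kg, so a = −μ/(2ε) = 1.397×10⁷ m.
The apsides satisfy r_p + r_a = 2a, so the perigee radius is 2a − r_a = 6.778×10⁶ m = 6777.8 km.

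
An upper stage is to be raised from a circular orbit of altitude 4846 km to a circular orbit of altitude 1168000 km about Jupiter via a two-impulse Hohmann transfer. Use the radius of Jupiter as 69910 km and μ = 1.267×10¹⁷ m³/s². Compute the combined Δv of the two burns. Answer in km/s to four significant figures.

r₁ = 69910 + 4846 = 74756 km = 7.4756×10⁷ m.
r₂ = 69910 + 1168000 = 1237900 km = 1.2379×10⁹ m.
Transfer ellipse a_t = (r₁ + r₂)/2 = 6.563×10⁸ m.
At r₁: circular v_c1 = √(μ/r₁) = 41170 m/s; transfer-perijove v_p = √[μ(2/r₁ − 1/a_t)] = 56540 m/s.
Δv₁ = v_p − v_c1 = 15370 m/s.
At r₂: circular v_c2 = √(μ/r₂) = 10120 m/s; transfer-apojove v_a = √[μ(2/r₂ − 1/a_t)] = 3414 m/s.
Δv₂ = v_c2 − v_a = 6702 m/s.
Total Δv = Δv₁ + Δv₂ = 22070 m/s = 22.07 km/s.

Δv_total ≈ 22.07 km/s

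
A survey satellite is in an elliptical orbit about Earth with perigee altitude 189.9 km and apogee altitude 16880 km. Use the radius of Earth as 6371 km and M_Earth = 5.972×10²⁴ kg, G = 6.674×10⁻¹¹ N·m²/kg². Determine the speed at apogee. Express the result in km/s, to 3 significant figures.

μ = GM = 6.674×10⁻¹¹ × 5.972×10²⁴ = 3.986×10¹⁴ m³/s².
r_p = 6371 + 189.9 = 6560.9 km = 6.5609×10⁶ m.
r_a = 6371 + 16880 = 23251 km = 2.3251×10⁷ m.
Semi-major axis a = (r_p + r_a)/2 = 14906 km = 1.491×10⁷ m.
Vis-viva: v² = μ(2/r − 1/a) = 3.986×10¹⁴ × (8.602×10⁻⁸ − 6.709×10⁻⁸) = 7.545×10⁶ m²/s².
v = 2747 m/s = 2.747 km/s.

v ≈ 2.75 km/s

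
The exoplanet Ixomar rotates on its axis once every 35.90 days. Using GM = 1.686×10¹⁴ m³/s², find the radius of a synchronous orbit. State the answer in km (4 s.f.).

T = 35.90 days = 3.102×10⁶ s.
A synchronous orbit has period T, so by Kepler's third law a = (μT²/4π²)^(1/3).
μT²/4π² = 1.686×10¹⁴ × (3.102×10⁶)² / 39.48 = 4.109×10²⁵ m³.
a = 3.451×10⁸ m = 3.4507×10⁵ km.

r_sync ≈ 3.451×10⁵ km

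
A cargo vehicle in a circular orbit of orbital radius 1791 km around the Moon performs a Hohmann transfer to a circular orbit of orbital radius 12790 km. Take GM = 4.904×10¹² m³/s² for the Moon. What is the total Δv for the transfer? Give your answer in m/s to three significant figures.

r₁ = 1791 km = 1.791×10⁶ m.
r₂ = 12790 km = 1.279×10⁷ m.
Transfer ellipse a_t = (r₁ + r₂)/2 = 7.290×10⁶ m.
At r₁: circular v_c1 = √(μ/r₁) = 1655 m/s; transfer-perilune v_p = √[μ(2/r₁ − 1/a_t)] = 2192 m/s.
Δv₁ = v_p − v_c1 = 537.0 m/s.
At r₂: circular v_c2 = √(μ/r₂) = 619.2 m/s; transfer-apolune v_a = √[μ(2/r₂ − 1/a_t)] = 306.9 m/s.
Δv₂ = v_c2 − v_a = 312.3 m/s.
Total Δv = Δv₁ + Δv₂ = 849.3 m/s.

Δv_total ≈ 849 m/s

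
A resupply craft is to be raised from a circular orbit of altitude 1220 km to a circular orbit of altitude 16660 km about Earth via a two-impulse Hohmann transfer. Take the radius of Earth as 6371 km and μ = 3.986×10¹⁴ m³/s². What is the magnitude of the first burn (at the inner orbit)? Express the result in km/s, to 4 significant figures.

r₁ = 6371 + 1220 = 7591.0 km = 7.5910×10⁶ m.
r₂ = 6371 + 16660 = 23031 km = 2.3031×10⁷ m.
Transfer ellipse a_t = (r₁ + r₂)/2 = 1.531×10⁷ m.
At r₁: circular v_c1 = √(μ/r₁) = 7246 m/s; transfer-perigee v_p = √[μ(2/r₁ − 1/a_t)] = 8887 m/s.
Δv₁ = v_p − v_c1 = 1641 m/s.
= 1.641 km/s.

Δv ≈ 1.641 km/s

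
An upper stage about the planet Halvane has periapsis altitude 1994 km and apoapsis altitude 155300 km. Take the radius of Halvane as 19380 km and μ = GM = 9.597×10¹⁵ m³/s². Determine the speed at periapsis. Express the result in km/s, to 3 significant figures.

v ≈ 28.3 km/s

r_p = 19380 + 1994 = 21374 km = 2.1374×10⁷ m.
r_a = 19380 + 155300 = 174680 km = 1.7468×10⁸ m.
Semi-major axis a = (r_p + r_a)/2 = 98027 km = 9.803×10⁷ m.
Vis-viva: v² = μ(2/r − 1/a) = 9.597×10¹⁵ × (9.357×10⁻⁸ − 1.020×10⁻⁸) = 8.001×10⁸ m²/s².
v = 28290 m/s = 28.29 km/s.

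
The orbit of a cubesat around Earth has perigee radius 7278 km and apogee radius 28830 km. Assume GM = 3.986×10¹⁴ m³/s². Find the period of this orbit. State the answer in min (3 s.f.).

Semi-major axis a = (r_p + r_a)/2 = (7278.0 + 28830)/2 = 18054 km = 1.805×10⁷ m.
By Kepler's third law T = 2π√(a³/μ) = 2π × 3.842×10³ = 2.414×10⁴ s.
= 402.4 min.

T ≈ 402 min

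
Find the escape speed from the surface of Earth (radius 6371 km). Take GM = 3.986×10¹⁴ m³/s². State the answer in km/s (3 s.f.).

v_esc ≈ 11.2 km/s

r = R = 6.371×10⁶ m.
Escape speed v_esc = √(2μ/r) = √(2 × 3.986×10¹⁴ / 6.371×10⁶) = √(1.251×10⁸) = 11190 m/s.
= 11.19 km/s.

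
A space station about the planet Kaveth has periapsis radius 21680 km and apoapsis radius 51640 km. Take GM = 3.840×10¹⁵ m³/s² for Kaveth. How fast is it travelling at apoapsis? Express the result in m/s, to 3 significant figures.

Semi-major axis a = (r_p + r_a)/2 = 36660 km = 3.666×10⁷ m.
Vis-viva: v² = μ(2/r − 1/a) = 3.840×10¹⁵ × (3.873×10⁻⁸ − 2.728×10⁻⁸) = 4.398×10⁷ m²/s².
v = 6631 m/s.

v ≈ 6630 m/s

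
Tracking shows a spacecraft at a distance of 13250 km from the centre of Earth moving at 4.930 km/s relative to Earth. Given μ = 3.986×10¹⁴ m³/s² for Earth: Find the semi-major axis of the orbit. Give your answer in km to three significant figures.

a ≈ 11100 km

r = 1.325×10⁷ m.
Vis-viva rearranged: 1/a = 2/r − v²/μ = 1.509×10⁻⁷ − 6.098×10⁻⁸ = 8.997×10⁻⁸ m⁻¹.
a = 1.112×10⁷ m = 11115 km.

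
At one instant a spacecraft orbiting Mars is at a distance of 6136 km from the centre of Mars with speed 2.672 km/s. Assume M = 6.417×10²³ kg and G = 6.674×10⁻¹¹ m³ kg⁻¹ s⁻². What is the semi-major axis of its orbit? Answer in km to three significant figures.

a ≈ 6280 km

μ = GM = 6.674×10⁻¹¹ × 6.417×10²³ = 4.283×10¹³ m³/s².
r = 6.136×10⁶ m.
Specific orbital energy ε = v²/2 − μ/r = (2672)²/2 − 4.283×10¹³/6.136×10⁶ = -3.410×10⁶ J/kg.
Since ε = −μ/(2a), a = −μ/(2ε) = 6.280×10⁶ m = 6279.9 km.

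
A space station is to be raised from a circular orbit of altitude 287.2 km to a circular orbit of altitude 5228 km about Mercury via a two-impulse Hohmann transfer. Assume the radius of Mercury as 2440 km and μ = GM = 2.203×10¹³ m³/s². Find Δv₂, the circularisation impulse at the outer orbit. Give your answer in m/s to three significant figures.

r₁ = 2440 + 287.2 = 2727.2 km = 2.7272×10⁶ m.
r₂ = 2440 + 5228 = 7668.0 km = 7.6680×10⁶ m.
Transfer ellipse a_t = (r₁ + r₂)/2 = 5.198×10⁶ m.
At r₁: circular v_c1 = √(μ/r₁) = 2842 m/s; transfer-periherm v_p = √[μ(2/r₁ − 1/a_t)] = 3452 m/s.
At r₂: circular v_c2 = √(μ/r₂) = 1695 m/s; transfer-apoherm v_a = √[μ(2/r₂ − 1/a_t)] = 1228 m/s.
Δv₂ = v_c2 − v_a = 467.2 m/s.

Δv ≈ 467 m/s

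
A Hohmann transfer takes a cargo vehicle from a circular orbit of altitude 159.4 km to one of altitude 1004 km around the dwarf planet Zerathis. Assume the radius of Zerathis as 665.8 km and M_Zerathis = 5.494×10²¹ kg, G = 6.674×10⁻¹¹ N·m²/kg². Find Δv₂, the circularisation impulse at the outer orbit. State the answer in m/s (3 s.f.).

Δv ≈ 87.5 m/s

μ = GM = 6.674×10⁻¹¹ × 5.494×10²¹ = 3.667×10¹¹ m³/s².
r₁ = 665.8 + 159.4 = 825.20 km = 8.2520×10⁵ m.
r₂ = 665.8 + 1004 = 1669.8 km = 1.6698×10⁶ m.
Transfer ellipse a_t = (r₁ + r₂)/2 = 1.248×10⁶ m.
At r₁: circular v_c1 = √(μ/r₁) = 666.6 m/s; transfer-periapsis v_p = √[μ(2/r₁ − 1/a_t)] = 771.2 m/s.
At r₂: circular v_c2 = √(μ/r₂) = 468.6 m/s; transfer-apoapsis v_a = √[μ(2/r₂ − 1/a_t)] = 381.1 m/s.
Δv₂ = v_c2 − v_a = 87.48 m/s.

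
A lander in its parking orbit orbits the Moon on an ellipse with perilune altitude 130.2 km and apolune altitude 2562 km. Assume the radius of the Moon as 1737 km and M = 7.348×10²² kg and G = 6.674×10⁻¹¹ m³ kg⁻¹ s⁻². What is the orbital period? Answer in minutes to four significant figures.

μ = GM = 6.674×10⁻¹¹ × 7.348×10²² = 4.904×10¹² m³/s².
r_p = 1737 + 130.2 = 1867.2 km = 1.8672×10⁶ m.
r_a = 1737 + 2562 = 4299.0 km = 4.2990×10⁶ m.
Semi-major axis a = (r_p + r_a)/2 = (1867.2 + 4299.0)/2 = 3083.1 km = 3.083×10⁶ m.
By Kepler's third law T = 2π√(a³/μ) = 2π × 2.445×10³ = 1.536×10⁴ s.
= 256.0 minutes.

T ≈ 256.0 minutes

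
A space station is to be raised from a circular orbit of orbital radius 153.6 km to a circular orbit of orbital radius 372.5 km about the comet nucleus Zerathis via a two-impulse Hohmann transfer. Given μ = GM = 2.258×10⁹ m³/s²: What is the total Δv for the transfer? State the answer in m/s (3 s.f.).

Δv_total ≈ 41.4 m/s

r₁ = 153.6 km = 1.536×10⁵ m.
r₂ = 372.5 km = 3.725×10⁵ m.
Transfer ellipse a_t = (r₁ + r₂)/2 = 2.630×10⁵ m.
At r₁: circular v_c1 = √(μ/r₁) = 121.2 m/s; transfer-periapsis v_p = √[μ(2/r₁ − 1/a_t)] = 144.3 m/s.
Δv₁ = v_p − v_c1 = 23.04 m/s.
At r₂: circular v_c2 = √(μ/r₂) = 77.86 m/s; transfer-apoapsis v_a = √[μ(2/r₂ − 1/a_t)] = 59.49 m/s.
Δv₂ = v_c2 − v_a = 18.36 m/s.
Total Δv = Δv₁ + Δv₂ = 41.40 m/s.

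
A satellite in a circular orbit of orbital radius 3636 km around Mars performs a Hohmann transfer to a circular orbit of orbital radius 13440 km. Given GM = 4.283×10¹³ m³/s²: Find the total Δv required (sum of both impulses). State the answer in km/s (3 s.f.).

r₁ = 3636 km = 3.636×10⁶ m.
r₂ = 13440 km = 1.344×10⁷ m.
Transfer ellipse a_t = (r₁ + r₂)/2 = 8.538×10⁶ m.
At r₁: circular v_c1 = √(μ/r₁) = 3432 m/s; transfer-periapsis v_p = √[μ(2/r₁ − 1/a_t)] = 4306 m/s.
Δv₁ = v_p − v_c1 = 874.0 m/s.
At r₂: circular v_c2 = √(μ/r₂) = 1785 m/s; transfer-apoapsis v_a = √[μ(2/r₂ − 1/a_t)] = 1165 m/s.
Δv₂ = v_c2 − v_a = 620.2 m/s.
Total Δv = Δv₁ + Δv₂ = 1494 m/s = 1.494 km/s.

Δv_total ≈ 1.49 km/s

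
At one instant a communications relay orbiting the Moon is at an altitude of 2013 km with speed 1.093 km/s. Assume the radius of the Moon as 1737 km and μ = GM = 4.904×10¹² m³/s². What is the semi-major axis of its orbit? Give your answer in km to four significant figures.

r = 1737 + 2013 = 3750.0 km = 3.750×10⁶ m.
Vis-viva rearranged: 1/a = 2/r − v²/μ = 5.333×10⁻⁷ − 2.436×10⁻⁷ = 2.897×10⁻⁷ m⁻¹.
a = 3.452×10⁶ m = 3451.5 km.

a ≈ 3452 km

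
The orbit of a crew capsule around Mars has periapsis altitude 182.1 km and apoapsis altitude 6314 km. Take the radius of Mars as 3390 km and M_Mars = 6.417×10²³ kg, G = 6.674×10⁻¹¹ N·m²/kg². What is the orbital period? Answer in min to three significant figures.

T ≈ 274 min

μ = GM = 6.674×10⁻¹¹ × 6.417×10²³ = 4.283×10¹³ m³/s².
r_p = 3390 + 182.1 = 3572.1 km = 3.5721×10⁶ m.
r_a = 3390 + 6314 = 9704.0 km = 9.7040×10⁶ m.
Semi-major axis a = (r_p + r_a)/2 = (3572.1 + 9704.0)/2 = 6638.1 km = 6.638×10⁶ m.
By Kepler's third law T = 2π√(a³/μ) = 2π × 2.613×10³ = 1.642×10⁴ s.
= 273.7 min.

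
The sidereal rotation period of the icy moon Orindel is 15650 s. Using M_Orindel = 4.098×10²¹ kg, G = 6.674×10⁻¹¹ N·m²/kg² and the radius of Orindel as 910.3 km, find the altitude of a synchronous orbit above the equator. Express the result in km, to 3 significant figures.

μ = GM = 6.674×10⁻¹¹ × 4.098×10²¹ = 2.735×10¹¹ m³/s².
A synchronous orbit has period T, so by Kepler's third law a = (μT²/4π²)^(1/3).
μT²/4π² = 2.735×10¹¹ × (1.565×10⁴)² / 39.48 = 1.697×10¹⁸ m³.
a = 1.193×10⁶ m = 1192.7 km.
Altitude h = a − R = 1192.7 − 910.3 = 282.43 km.

h_sync ≈ 282 km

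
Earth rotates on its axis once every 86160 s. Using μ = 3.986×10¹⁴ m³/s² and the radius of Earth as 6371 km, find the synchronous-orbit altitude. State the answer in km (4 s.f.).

A synchronous orbit has period T, so by Kepler's third law a = (μT²/4π²)^(1/3).
μT²/4π² = 3.986×10¹⁴ × (8.616×10⁴)² / 39.48 = 7.495×10²² m³.
a = 4.216×10⁷ m = 42163 km.
Altitude h = a − R = 42163 − 6371 = 35792 km.

h_sync ≈ 35790 km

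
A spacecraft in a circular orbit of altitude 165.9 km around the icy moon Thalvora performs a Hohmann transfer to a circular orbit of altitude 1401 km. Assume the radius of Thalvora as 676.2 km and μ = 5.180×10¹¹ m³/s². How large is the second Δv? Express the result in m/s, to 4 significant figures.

r₁ = 676.2 + 165.9 = 842.10 km = 8.4210×10⁵ m.
r₂ = 676.2 + 1401 = 2077.2 km = 2.0772×10⁶ m.
Transfer ellipse a_t = (r₁ + r₂)/2 = 1.460×10⁶ m.
At r₁: circular v_c1 = √(μ/r₁) = 784.3 m/s; transfer-periapsis v_p = √[μ(2/r₁ − 1/a_t)] = 935.6 m/s.
At r₂: circular v_c2 = √(μ/r₂) = 499.4 m/s; transfer-apoapsis v_a = √[μ(2/r₂ − 1/a_t)] = 379.3 m/s.
Δv₂ = v_c2 − v_a = 120.1 m/s.

Δv ≈ 120.1 m/s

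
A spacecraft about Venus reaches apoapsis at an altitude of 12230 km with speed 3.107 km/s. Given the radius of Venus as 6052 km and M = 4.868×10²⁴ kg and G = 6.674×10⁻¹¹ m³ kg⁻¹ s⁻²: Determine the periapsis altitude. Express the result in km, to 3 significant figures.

μ = GM = 6.674×10⁻¹¹ × 4.868×10²⁴ = 3.249×10¹⁴ m³/s².
r_a = 6052 + 12230 = 18282 km = 1.828×10⁷ m.
Specific energy ε = v²/2 − μ/r = -1.294×10⁷ J/kg, so a = −μ/(2ε) = 1.255×10⁷ m.
The apsides satisfy r_p + r_a = 2a, so the periapsis radius is 2a − r_a = 6.817×10⁶ m = 6817.1 km.
Periapsis altitude = 6817.1 − 6052 = 765.06 km.

periapsis altitude ≈ 765 km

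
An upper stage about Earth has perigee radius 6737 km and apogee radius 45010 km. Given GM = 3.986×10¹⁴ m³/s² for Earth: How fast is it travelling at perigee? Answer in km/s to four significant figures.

Semi-major axis a = (r_p + r_a)/2 = 25874 km = 2.587×10⁷ m.
Vis-viva: v² = μ(2/r − 1/a) = 3.986×10¹⁴ × (2.969×10⁻⁷ − 3.865×10⁻⁸) = 1.029×10⁸ m²/s².
v = 10150 m/s = 10.15 km/s.

v ≈ 10.15 km/s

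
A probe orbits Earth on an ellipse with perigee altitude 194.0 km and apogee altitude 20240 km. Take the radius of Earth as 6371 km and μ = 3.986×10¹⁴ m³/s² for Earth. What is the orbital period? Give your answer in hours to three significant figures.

r_p = 6371 + 194.0 = 6565.0 km = 6.5650×10⁶ m.
r_a = 6371 + 20240 = 26611 km = 2.6611×10⁷ m.
Semi-major axis a = (r_p + r_a)/2 = (6565.0 + 26611)/2 = 16588 km = 1.659×10⁷ m.
By Kepler's third law T = 2π√(a³/μ) = 2π × 3.384×10³ = 2.126×10⁴ s.
= 5.906 hours.

T ≈ 5.91 hours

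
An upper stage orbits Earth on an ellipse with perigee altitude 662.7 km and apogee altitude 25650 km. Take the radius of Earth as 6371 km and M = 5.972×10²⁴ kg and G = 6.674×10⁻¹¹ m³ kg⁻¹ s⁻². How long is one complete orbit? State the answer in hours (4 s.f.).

μ = GM = 6.674×10⁻¹¹ × 5.972×10²⁴ = 3.986×10¹⁴ m³/s².
r_p = 6371 + 662.7 = 7033.7 km = 7.0337×10⁶ m.
r_a = 6371 + 25650 = 32021 km = 3.2021×10⁷ m.
Semi-major axis a = (r_p + r_a)/2 = (7033.7 + 32021)/2 = 19527 km = 1.953×10⁷ m.
By Kepler's third law T = 2π√(a³/μ) = 2π × 4.322×10³ = 2.716×10⁴ s.
= 7.544 hours.

T ≈ 7.544 hours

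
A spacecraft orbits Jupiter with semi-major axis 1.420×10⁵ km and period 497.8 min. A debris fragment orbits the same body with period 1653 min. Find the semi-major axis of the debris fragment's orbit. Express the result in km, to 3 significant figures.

Kepler's third law: a³ ∝ T², so a₂ = a₁ (T₂/T₁)^(2/3).
T₂/T₁ = 3.321, (T₂/T₁)^(2/3) = 2.226.
a₂ = 1.420×10⁵ × 2.226 = 3.161×10⁵ km.

a₂ ≈ 3.16×10⁵ km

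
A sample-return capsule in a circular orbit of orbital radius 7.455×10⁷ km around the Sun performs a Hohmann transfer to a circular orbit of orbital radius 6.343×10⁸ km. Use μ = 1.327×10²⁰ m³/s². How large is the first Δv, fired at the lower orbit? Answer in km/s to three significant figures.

Δv ≈ 14.3 km/s

r₁ = 7.455×10⁷ km = 7.455×10¹⁰ m.
r₂ = 6.343×10⁸ km = 6.343×10¹¹ m.
Transfer ellipse a_t = (r₁ + r₂)/2 = 3.544×10¹¹ m.
At r₁: circular v_c1 = √(μ/r₁) = 42190 m/s; transfer-perihelion v_p = √[μ(2/r₁ − 1/a_t)] = 56440 m/s.
Δv₁ = v_p − v_c1 = 14250 m/s.
= 14.25 km/s.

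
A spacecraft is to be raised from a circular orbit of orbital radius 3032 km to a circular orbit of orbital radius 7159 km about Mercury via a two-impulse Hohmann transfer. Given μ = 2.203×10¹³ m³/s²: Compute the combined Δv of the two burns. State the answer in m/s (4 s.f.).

Δv_total ≈ 900.6 m/s

r₁ = 3032 km = 3.032×10⁶ m.
r₂ = 7159 km = 7.159×10⁶ m.
Transfer ellipse a_t = (r₁ + r₂)/2 = 5.096×10⁶ m.
At r₁: circular v_c1 = √(μ/r₁) = 2696 m/s; transfer-periherm v_p = √[μ(2/r₁ − 1/a_t)] = 3195 m/s.
Δv₁ = v_p − v_c1 = 499.5 m/s.
At r₂: circular v_c2 = √(μ/r₂) = 1754 m/s; transfer-apoherm v_a = √[μ(2/r₂ − 1/a_t)] = 1353 m/s.
Δv₂ = v_c2 − v_a = 401.0 m/s.
Total Δv = Δv₁ + Δv₂ = 900.6 m/s.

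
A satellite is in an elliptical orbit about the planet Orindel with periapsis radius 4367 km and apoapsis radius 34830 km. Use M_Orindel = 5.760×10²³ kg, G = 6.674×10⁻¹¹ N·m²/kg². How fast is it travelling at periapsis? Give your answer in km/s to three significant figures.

μ = GM = 6.674×10⁻¹¹ × 5.760×10²³ = 3.844×10¹³ m³/s².
Semi-major axis a = (r_p + r_a)/2 = 19598 km = 1.960×10⁷ m.
Vis-viva: v² = μ(2/r − 1/a) = 3.844×10¹³ × (4.580×10⁻⁷ − 5.102×10⁻⁸) = 1.564×10⁷ m²/s².
v = 3955 m/s = 3.955 km/s.

v ≈ 3.96 km/s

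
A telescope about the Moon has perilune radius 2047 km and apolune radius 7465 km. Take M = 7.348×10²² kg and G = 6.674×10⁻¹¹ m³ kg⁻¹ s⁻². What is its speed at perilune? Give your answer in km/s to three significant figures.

μ = GM = 6.674×10⁻¹¹ × 7.348×10²² = 4.904×10¹² m³/s².
Semi-major axis a = (r_p + r_a)/2 = 4756.0 km = 4.756×10⁶ m.
Vis-viva: v² = μ(2/r − 1/a) = 4.904×10¹² × (9.770×10⁻⁷ − 2.103×10⁻⁷) = 3.760×10⁶ m²/s².
v = 1939 m/s = 1.939 km/s.

v ≈ 1.94 km/s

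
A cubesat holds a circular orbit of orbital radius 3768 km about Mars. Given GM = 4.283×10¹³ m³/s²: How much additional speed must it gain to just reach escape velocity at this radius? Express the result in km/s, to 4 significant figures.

r = 3768 km = 3.768×10⁶ m.
Circular speed v_c = √(μ/r) = 3371 m/s.
Escape speed v_esc = √(2μ/r) = √2 × v_c = 4768 m/s.
Δv = v_esc − v_c = 1397 m/s = 1.397 km/s.

Δv ≈ 1.397 km/s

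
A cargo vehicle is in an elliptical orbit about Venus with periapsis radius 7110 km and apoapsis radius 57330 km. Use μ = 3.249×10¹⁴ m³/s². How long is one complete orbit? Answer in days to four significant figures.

T ≈ 0.7379 days

Semi-major axis a = (r_p + r_a)/2 = (7110.0 + 57330)/2 = 32220 km = 3.222×10⁷ m.
By Kepler's third law T = 2π√(a³/μ) = 2π × 1.015×10⁴ = 6.375×10⁴ s.
= 0.7379 days.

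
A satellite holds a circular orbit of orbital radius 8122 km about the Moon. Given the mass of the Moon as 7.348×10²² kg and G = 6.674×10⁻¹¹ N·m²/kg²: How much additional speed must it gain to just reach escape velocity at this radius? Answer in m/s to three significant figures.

μ = GM = 6.674×10⁻¹¹ × 7.348×10²² = 4.904×10¹² m³/s².
r = 8122 km = 8.122×10⁶ m.
Circular speed v_c = √(μ/r) = 777.0 m/s.
Escape speed v_esc = √(2μ/r) = √2 × v_c = 1099 m/s.
Δv = v_esc − v_c = 321.9 m/s.

Δv ≈ 322 m/s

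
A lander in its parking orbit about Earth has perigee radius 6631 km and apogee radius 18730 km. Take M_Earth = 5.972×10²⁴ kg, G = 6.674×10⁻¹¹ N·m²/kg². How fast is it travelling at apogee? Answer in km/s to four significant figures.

v ≈ 3.336 km/s

μ = GM = 6.674×10⁻¹¹ × 5.972×10²⁴ = 3.986×10¹⁴ m³/s².
Semi-major axis a = (r_p + r_a)/2 = 12680 km = 1.268×10⁷ m.
Vis-viva: v² = μ(2/r − 1/a) = 3.986×10¹⁴ × (1.068×10⁻⁷ − 7.886×10⁻⁸) = 1.113×10⁷ m²/s².
v = 3336 m/s = 3.336 km/s.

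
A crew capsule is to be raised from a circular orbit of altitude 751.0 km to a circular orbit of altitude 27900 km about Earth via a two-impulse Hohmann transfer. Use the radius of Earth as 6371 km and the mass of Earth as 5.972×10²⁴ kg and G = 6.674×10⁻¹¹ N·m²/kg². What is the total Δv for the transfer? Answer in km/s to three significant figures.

μ = GM = 6.674×10⁻¹¹ × 5.972×10²⁴ = 3.986×10¹⁴ m³/s².
r₁ = 6371 + 751.0 = 7122.0 km = 7.1220×10⁶ m.
r₂ = 6371 + 27900 = 34271 km = 3.4271×10⁷ m.
Transfer ellipse a_t = (r₁ + r₂)/2 = 2.070×10⁷ m.
At r₁: circular v_c1 = √(μ/r₁) = 7481 m/s; transfer-perigee v_p = √[μ(2/r₁ − 1/a_t)] = 9626 m/s.
Δv₁ = v_p − v_c1 = 2146 m/s.
At r₂: circular v_c2 = √(μ/r₂) = 3410 m/s; transfer-apogee v_a = √[μ(2/r₂ − 1/a_t)] = 2001 m/s.
Δv₂ = v_c2 − v_a = 1410 m/s.
Total Δv = Δv₁ + Δv₂ = 3555 m/s = 3.555 km/s.

Δv_total ≈ 3.56 km/s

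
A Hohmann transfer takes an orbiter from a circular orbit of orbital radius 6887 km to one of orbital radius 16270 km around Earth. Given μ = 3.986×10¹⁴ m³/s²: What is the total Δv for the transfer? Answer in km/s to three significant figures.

r₁ = 6887 km = 6.887×10⁶ m.
r₂ = 16270 km = 1.627×10⁷ m.
Transfer ellipse a_t = (r₁ + r₂)/2 = 1.158×10⁷ m.
At r₁: circular v_c1 = √(μ/r₁) = 7608 m/s; transfer-perigee v_p = √[μ(2/r₁ − 1/a_t)] = 9018 m/s.
Δv₁ = v_p − v_c1 = 1411 m/s.
At r₂: circular v_c2 = √(μ/r₂) = 4950 m/s; transfer-apogee v_a = √[μ(2/r₂ − 1/a_t)] = 3817 m/s.
Δv₂ = v_c2 − v_a = 1132 m/s.
Total Δv = Δv₁ + Δv₂ = 2543 m/s = 2.543 km/s.

Δv_total ≈ 2.54 km/s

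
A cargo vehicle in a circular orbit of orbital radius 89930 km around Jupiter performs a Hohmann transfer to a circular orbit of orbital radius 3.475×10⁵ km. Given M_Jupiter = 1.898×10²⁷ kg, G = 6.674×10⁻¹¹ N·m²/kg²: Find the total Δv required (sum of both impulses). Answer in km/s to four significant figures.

μ = GM = 6.674×10⁻¹¹ × 1.898×10²⁷ = 1.267×10¹⁷ m³/s².
r₁ = 89930 km = 8.993×10⁷ m.
r₂ = 3.475×10⁵ km = 3.475×10⁸ m.
Transfer ellipse a_t = (r₁ + r₂)/2 = 2.187×10⁸ m.
At r₁: circular v_c1 = √(μ/r₁) = 37530 m/s; transfer-perijove v_p = √[μ(2/r₁ − 1/a_t)] = 47310 m/s.
Δv₁ = v_p − v_c1 = 9776 m/s.
At r₂: circular v_c2 = √(μ/r₂) = 19090 m/s; transfer-apojove v_a = √[μ(2/r₂ − 1/a_t)] = 12240 m/s.
Δv₂ = v_c2 − v_a = 6850 m/s.
Total Δv = Δv₁ + Δv₂ = 16630 m/s = 16.63 km/s.

Δv_total ≈ 16.63 km/s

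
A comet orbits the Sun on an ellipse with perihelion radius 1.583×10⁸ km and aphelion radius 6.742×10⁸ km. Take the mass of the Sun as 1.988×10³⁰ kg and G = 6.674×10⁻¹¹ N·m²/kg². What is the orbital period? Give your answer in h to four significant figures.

T ≈ 40690 h

μ = GM = 6.674×10⁻¹¹ × 1.988×10³⁰ = 1.327×10²⁰ m³/s².
Semi-major axis a = (r_p + r_a)/2 = (1.5830×10⁸ + 6.7420×10⁸)/2 = 4.1625×10⁸ km = 4.162×10¹¹ m.
By Kepler's third law T = 2π√(a³/μ) = 2π × 2.331×10⁷ = 1.465×10⁸ s.
= 40690 h.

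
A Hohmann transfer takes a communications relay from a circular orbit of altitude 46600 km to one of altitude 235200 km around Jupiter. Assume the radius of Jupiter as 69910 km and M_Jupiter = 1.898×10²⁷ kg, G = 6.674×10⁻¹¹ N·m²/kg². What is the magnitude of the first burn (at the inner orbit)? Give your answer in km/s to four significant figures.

Δv ≈ 6.695 km/s

μ = GM = 6.674×10⁻¹¹ × 1.898×10²⁷ = 1.267×10¹⁷ m³/s².
r₁ = 69910 + 46600 = 116510 km = 1.1651×10⁸ m.
r₂ = 69910 + 235200 = 305110 km = 3.0511×10⁸ m.
Transfer ellipse a_t = (r₁ + r₂)/2 = 2.108×10⁸ m.
At r₁: circular v_c1 = √(μ/r₁) = 32970 m/s; transfer-perijove v_p = √[μ(2/r₁ − 1/a_t)] = 39670 m/s.
Δv₁ = v_p − v_c1 = 6695 m/s.
= 6.695 km/s.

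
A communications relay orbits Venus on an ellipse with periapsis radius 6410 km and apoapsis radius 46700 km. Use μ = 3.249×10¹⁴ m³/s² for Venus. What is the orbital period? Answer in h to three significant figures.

Semi-major axis a = (r_p + r_a)/2 = (6410.0 + 46700)/2 = 26555 km = 2.656×10⁷ m.
By Kepler's third law T = 2π√(a³/μ) = 2π × 7.592×10³ = 4.770×10⁴ s.
= 13.25 h.

T ≈ 13.3 h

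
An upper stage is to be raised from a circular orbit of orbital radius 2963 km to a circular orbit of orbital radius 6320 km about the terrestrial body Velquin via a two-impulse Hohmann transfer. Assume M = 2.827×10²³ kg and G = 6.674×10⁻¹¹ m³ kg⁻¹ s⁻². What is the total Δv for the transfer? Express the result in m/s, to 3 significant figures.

Δv_total ≈ 768 m/s

μ = GM = 6.674×10⁻¹¹ × 2.827×10²³ = 1.887×10¹³ m³/s².
r₁ = 2963 km = 2.963×10⁶ m.
r₂ = 6320 km = 6.320×10⁶ m.
Transfer ellipse a_t = (r₁ + r₂)/2 = 4.642×10⁶ m.
At r₁: circular v_c1 = √(μ/r₁) = 2523 m/s; transfer-periapsis v_p = √[μ(2/r₁ − 1/a_t)] = 2945 m/s.
Δv₁ = v_p − v_c1 = 421.1 m/s.
At r₂: circular v_c2 = √(μ/r₂) = 1728 m/s; transfer-apoapsis v_a = √[μ(2/r₂ − 1/a_t)] = 1380 m/s.
Δv₂ = v_c2 − v_a = 347.3 m/s.
Total Δv = Δv₁ + Δv₂ = 768.5 m/s.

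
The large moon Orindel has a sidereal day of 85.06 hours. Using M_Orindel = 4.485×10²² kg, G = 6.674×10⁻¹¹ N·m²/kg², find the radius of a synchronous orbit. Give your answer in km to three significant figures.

r_sync ≈ 19200 km

μ = GM = 6.674×10⁻¹¹ × 4.485×10²² = 2.993×10¹² m³/s².
T = 85.06 hours = 3.062×10⁵ s.
A synchronous orbit has period T, so by Kepler's third law a = (μT²/4π²)^(1/3).
μT²/4π² = 2.993×10¹² × (3.062×10⁵)² / 39.48 = 7.110×10²¹ m³.
a = 1.923×10⁷ m = 19229 km.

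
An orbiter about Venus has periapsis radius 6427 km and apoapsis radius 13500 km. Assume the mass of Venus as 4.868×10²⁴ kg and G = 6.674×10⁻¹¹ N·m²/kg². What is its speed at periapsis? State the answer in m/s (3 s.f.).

μ = GM = 6.674×10⁻¹¹ × 4.868×10²⁴ = 3.249×10¹⁴ m³/s².
Semi-major axis a = (r_p + r_a)/2 = 9963.5 km = 9.964×10⁶ m.
Vis-viva: v² = μ(2/r − 1/a) = 3.249×10¹⁴ × (3.112×10⁻⁷ − 1.004×10⁻⁷) = 6.849×10⁷ m²/s².
v = 8276 m/s.

v ≈ 8280 m/s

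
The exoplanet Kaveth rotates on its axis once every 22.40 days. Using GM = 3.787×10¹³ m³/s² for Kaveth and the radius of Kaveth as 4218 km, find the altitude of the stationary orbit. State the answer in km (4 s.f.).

h_sync ≈ 1.489×10⁵ km

T = 22.40 days = 1.935×10⁶ s.
A synchronous orbit has period T, so by Kepler's third law a = (μT²/4π²)^(1/3).
μT²/4π² = 3.787×10¹³ × (1.935×10⁶)² / 39.48 = 3.593×10²⁴ m³.
a = 1.532×10⁸ m = 1.5316×10⁵ km.
Altitude h = a − R = 1.5316×10⁵ − 4218 = 1.4894×10⁵ km.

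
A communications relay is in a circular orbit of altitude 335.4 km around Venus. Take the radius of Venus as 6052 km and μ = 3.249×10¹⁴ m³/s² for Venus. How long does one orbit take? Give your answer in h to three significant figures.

r = 6052 + 335.4 = 6387.4 km = 6.3874×10⁶ m.
Kepler's third law: T = 2π√(r³/μ) = 2π√((6.387×10⁶)³ / 3.249×10¹⁴).
r³/μ = 8.021×10⁵ s², so T = 2π × 8.956×10² = 5.627×10³ s.
Converting: 5.627×10³ s ÷ 3600 = 1.563 h.

T ≈ 1.56 h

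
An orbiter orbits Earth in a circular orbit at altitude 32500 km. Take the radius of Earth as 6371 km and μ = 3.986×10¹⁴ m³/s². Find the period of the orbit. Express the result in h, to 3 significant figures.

r = 6371 + 32500 = 38871 km = 3.8871×10⁷ m.
Kepler's third law: T = 2π√(r³/μ) = 2π√((3.887×10⁷)³ / 3.986×10¹⁴).
r³/μ = 1.473×10⁸ s², so T = 2π × 1.214×10⁴ = 7.627×10⁴ s.
Converting: 7.627×10⁴ s ÷ 3600 = 21.19 h.

T ≈ 21.2 h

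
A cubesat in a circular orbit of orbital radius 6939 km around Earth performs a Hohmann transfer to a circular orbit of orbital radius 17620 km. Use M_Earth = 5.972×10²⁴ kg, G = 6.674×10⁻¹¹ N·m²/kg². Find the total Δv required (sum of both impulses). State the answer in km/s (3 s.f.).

μ = GM = 6.674×10⁻¹¹ × 5.972×10²⁴ = 3.986×10¹⁴ m³/s².
r₁ = 6939 km = 6.939×10⁶ m.
r₂ = 17620 km = 1.762×10⁷ m.
Transfer ellipse a_t = (r₁ + r₂)/2 = 1.228×10⁷ m.
At r₁: circular v_c1 = √(μ/r₁) = 7579 m/s; transfer-perigee v_p = √[μ(2/r₁ − 1/a_t)] = 9079 m/s.
Δv₁ = v_p − v_c1 = 1500 m/s.
At r₂: circular v_c2 = √(μ/r₂) = 4756 m/s; transfer-apogee v_a = √[μ(2/r₂ − 1/a_t)] = 3575 m/s.
Δv₂ = v_c2 − v_a = 1181 m/s.
Total Δv = Δv₁ + Δv₂ = 2681 m/s = 2.681 km/s.

Δv_total ≈ 2.68 km/s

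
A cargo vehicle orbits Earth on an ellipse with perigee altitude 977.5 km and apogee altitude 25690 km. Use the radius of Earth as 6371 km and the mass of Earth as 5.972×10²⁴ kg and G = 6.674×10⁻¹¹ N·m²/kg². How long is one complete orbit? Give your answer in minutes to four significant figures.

T ≈ 458.8 minutes

μ = GM = 6.674×10⁻¹¹ × 5.972×10²⁴ = 3.986×10¹⁴ m³/s².
r_p = 6371 + 977.5 = 7348.5 km = 7.3485×10⁶ m.
r_a = 6371 + 25690 = 32061 km = 3.2061×10⁷ m.
Semi-major axis a = (r_p + r_a)/2 = (7348.5 + 32061)/2 = 19705 km = 1.970×10⁷ m.
By Kepler's third law T = 2π√(a³/μ) = 2π × 4.381×10³ = 2.753×10⁴ s.
= 458.8 minutes.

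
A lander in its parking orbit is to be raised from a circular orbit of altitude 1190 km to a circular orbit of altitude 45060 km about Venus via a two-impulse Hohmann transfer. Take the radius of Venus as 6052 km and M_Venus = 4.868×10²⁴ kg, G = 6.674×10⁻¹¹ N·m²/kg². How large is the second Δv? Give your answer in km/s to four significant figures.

μ = GM = 6.674×10⁻¹¹ × 4.868×10²⁴ = 3.249×10¹⁴ m³/s².
r₁ = 6052 + 1190 = 7242.0 km = 7.2420×10⁶ m.
r₂ = 6052 + 45060 = 51112 km = 5.1112×10⁷ m.
Transfer ellipse a_t = (r₁ + r₂)/2 = 2.918×10⁷ m.
At r₁: circular v_c1 = √(μ/r₁) = 6698 m/s; transfer-periapsis v_p = √[μ(2/r₁ − 1/a_t)] = 8865 m/s.
At r₂: circular v_c2 = √(μ/r₂) = 2521 m/s; transfer-apoapsis v_a = √[μ(2/r₂ − 1/a_t)] = 1256 m/s.
Δv₂ = v_c2 − v_a = 1265 m/s.
= 1.265 km/s.

Δv ≈ 1.265 km/s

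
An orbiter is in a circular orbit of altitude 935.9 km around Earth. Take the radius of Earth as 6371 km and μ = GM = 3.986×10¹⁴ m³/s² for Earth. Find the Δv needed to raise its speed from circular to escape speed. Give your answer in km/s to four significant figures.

r = 6371 + 935.9 = 7306.9 km = 7.3069×10⁶ m.
Circular speed v_c = √(μ/r) = 7386 m/s.
Escape speed v_esc = √(2μ/r) = √2 × v_c = 10450 m/s.
Δv = v_esc − v_c = 3059 m/s = 3.059 km/s.

Δv ≈ 3.059 km/s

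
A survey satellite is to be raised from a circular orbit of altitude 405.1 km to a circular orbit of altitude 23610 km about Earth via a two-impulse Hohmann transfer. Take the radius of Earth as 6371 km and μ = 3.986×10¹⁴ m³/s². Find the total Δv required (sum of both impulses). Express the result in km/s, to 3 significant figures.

Δv_total ≈ 3.56 km/s

r₁ = 6371 + 405.1 = 6776.1 km = 6.7761×10⁶ m.
r₂ = 6371 + 23610 = 29981 km = 2.9981×10⁷ m.
Transfer ellipse a_t = (r₁ + r₂)/2 = 1.838×10⁷ m.
At r₁: circular v_c1 = √(μ/r₁) = 7670 m/s; transfer-perigee v_p = √[μ(2/r₁ − 1/a_t)] = 9796 m/s.
Δv₁ = v_p − v_c1 = 2126 m/s.
At r₂: circular v_c2 = √(μ/r₂) = 3646 m/s; transfer-apogee v_a = √[μ(2/r₂ − 1/a_t)] = 2214 m/s.
Δv₂ = v_c2 − v_a = 1432 m/s.
Total Δv = Δv₁ + Δv₂ = 3558 m/s = 3.558 km/s.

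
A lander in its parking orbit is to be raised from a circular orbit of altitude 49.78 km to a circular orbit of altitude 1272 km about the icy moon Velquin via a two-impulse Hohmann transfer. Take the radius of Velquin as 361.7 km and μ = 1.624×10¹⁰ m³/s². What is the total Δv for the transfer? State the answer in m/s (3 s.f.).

r₁ = 361.7 + 49.78 = 411.48 km = 4.1148×10⁵ m.
r₂ = 361.7 + 1272 = 1633.7 km = 1.6337×10⁶ m.
Transfer ellipse a_t = (r₁ + r₂)/2 = 1.023×10⁶ m.
At r₁: circular v_c1 = √(μ/r₁) = 198.7 m/s; transfer-periapsis v_p = √[μ(2/r₁ − 1/a_t)] = 251.1 m/s.
Δv₁ = v_p − v_c1 = 52.44 m/s.
At r₂: circular v_c2 = √(μ/r₂) = 99.70 m/s; transfer-apoapsis v_a = √[μ(2/r₂ − 1/a_t)] = 63.25 m/s.
Δv₂ = v_c2 − v_a = 36.46 m/s.
Total Δv = Δv₁ + Δv₂ = 88.90 m/s.

Δv_total ≈ 88.9 m/s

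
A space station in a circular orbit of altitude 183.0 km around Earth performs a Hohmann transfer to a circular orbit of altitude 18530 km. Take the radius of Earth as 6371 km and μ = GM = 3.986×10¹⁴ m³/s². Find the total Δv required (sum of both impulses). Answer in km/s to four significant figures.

Δv_total ≈ 3.432 km/s

r₁ = 6371 + 183.0 = 6554.0 km = 6.5540×10⁶ m.
r₂ = 6371 + 18530 = 24901 km = 2.4901×10⁷ m.
Transfer ellipse a_t = (r₁ + r₂)/2 = 1.573×10⁷ m.
At r₁: circular v_c1 = √(μ/r₁) = 7799 m/s; transfer-perigee v_p = √[μ(2/r₁ − 1/a_t)] = 9813 m/s.
Δv₁ = v_p − v_c1 = 2014 m/s.
At r₂: circular v_c2 = √(μ/r₂) = 4001 m/s; transfer-apogee v_a = √[μ(2/r₂ − 1/a_t)] = 2583 m/s.
Δv₂ = v_c2 − v_a = 1418 m/s.
Total Δv = Δv₁ + Δv₂ = 3432 m/s = 3.432 km/s.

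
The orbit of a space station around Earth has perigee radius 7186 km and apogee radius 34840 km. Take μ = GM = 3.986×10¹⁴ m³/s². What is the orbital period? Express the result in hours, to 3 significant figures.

T ≈ 8.42 hours

Semi-major axis a = (r_p + r_a)/2 = (7186.0 + 34840)/2 = 21013 km = 2.101×10⁷ m.
By Kepler's third law T = 2π√(a³/μ) = 2π × 4.825×10³ = 3.031×10⁴ s.
= 8.421 hours.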